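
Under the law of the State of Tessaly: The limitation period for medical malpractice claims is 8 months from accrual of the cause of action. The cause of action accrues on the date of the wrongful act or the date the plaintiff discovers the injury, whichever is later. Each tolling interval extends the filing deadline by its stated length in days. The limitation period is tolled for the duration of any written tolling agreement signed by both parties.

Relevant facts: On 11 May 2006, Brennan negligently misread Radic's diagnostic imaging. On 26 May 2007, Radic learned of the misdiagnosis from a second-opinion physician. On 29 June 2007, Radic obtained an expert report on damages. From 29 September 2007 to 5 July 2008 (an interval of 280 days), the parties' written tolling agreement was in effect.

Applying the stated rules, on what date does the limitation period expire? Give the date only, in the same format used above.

1 November 2008

Because discovery on 26 May 2007 post-dates the 11 May 2006 act, accrual under the later-of rule falls on 26 May 2007.
8 months from 26 May 2007 is 26 January 2008.
The written tolling agreement from 29 September 2007 to 5 July 2008 tolled the period for 280 days, extending the deadline to 1 November 2008.
None of the other events listed affects the running of the period under the stated rules.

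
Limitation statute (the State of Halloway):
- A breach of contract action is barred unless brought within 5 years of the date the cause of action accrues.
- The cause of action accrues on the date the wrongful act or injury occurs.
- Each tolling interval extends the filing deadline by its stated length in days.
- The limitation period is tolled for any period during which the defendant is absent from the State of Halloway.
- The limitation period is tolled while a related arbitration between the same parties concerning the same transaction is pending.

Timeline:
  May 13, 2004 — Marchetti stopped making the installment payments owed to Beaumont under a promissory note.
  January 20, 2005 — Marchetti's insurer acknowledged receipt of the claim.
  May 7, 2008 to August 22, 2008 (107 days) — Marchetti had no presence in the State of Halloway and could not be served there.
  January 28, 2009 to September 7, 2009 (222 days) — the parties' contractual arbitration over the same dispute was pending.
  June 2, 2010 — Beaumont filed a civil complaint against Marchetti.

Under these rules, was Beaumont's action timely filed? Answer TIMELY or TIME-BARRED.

The claim accrued on May 13, 2004, when the wrongful act occurred.
Adding the 5 years base period to May 13, 2004 gives a deadline of May 13, 2009, before any tolling.
Because the defendant's absence from the jurisdiction ran from May 7, 2008 to August 22, 2008, the deadline is extended by 107 days to August 28, 2009.
Because the pending related arbitration ran from January 28, 2009 to September 7, 2009, the deadline is extended by 222 days to April 7, 2010.
None of the other events listed affects the running of the period under the stated rules.
Filing on June 2, 2010 missed the April 7, 2010 deadline — the action is time-barred.

TIME-BARRED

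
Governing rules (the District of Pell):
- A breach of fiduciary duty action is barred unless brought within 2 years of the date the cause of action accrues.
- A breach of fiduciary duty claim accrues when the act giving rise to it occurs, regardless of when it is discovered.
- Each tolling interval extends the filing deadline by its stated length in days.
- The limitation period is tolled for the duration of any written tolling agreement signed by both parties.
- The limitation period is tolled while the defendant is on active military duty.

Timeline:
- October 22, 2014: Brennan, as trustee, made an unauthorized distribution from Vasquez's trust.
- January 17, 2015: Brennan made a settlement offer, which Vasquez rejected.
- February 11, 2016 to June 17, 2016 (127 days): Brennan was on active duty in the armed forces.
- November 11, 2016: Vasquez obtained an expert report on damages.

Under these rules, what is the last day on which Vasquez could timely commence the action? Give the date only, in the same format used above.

The claim accrued on October 22, 2014, when the wrongful act occurred.
2 years from October 22, 2014 is October 22, 2016.
Because the defendant's active military service ran from February 11, 2016 to June 17, 2016, the deadline is extended by 127 days to February 26, 2017.
Nothing else in the chronology tolls or restarts the period.

February 26, 2017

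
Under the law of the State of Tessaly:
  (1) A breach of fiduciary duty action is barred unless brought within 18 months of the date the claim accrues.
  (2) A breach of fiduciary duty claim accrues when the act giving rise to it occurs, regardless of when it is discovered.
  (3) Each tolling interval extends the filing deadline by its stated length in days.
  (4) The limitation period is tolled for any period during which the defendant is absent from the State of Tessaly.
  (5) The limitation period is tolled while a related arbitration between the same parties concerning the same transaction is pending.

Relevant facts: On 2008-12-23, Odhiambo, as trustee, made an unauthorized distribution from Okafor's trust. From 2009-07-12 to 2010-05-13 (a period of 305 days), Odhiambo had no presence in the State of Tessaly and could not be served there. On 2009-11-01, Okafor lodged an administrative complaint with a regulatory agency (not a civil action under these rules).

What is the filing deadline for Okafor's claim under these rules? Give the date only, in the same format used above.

The claim accrued on 2008-12-23, the date of the act.
18 months from 2008-12-23 is 2010-06-23.
The defendant's absence from the jurisdiction from 2009-07-12 to 2010-05-13 tolled the period for 305 days, extending the deadline to 2011-04-24.
Nothing else in the chronology tolls or restarts the period.

2011-04-24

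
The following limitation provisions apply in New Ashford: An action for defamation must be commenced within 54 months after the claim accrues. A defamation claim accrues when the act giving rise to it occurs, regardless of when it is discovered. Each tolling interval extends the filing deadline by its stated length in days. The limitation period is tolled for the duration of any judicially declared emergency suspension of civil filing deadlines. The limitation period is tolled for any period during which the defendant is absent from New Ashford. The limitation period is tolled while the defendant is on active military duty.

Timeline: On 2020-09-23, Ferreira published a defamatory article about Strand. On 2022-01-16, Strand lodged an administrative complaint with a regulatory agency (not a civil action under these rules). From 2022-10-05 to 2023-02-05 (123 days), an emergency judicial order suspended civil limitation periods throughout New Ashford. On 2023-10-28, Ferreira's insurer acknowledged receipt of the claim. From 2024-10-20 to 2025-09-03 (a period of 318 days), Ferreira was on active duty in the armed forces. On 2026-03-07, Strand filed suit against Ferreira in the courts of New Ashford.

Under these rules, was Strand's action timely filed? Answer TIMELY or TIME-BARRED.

The claim accrued on 2020-09-23, when the wrongful act occurred.
54 months from 2020-09-23 is 2025-03-23.
The period was tolled for 123 days by the emergency suspension of filing deadlines (2022-10-05 to 2023-02-05), pushing the deadline to 2025-07-24.
Because the defendant's active military service ran from 2024-10-20 to 2025-09-03, the deadline is extended by 318 days to 2026-06-07.
Nothing else in the chronology tolls or restarts the period.
Filing on 2026-03-07 beat the 2026-06-07 deadline — the action is timely.

TIMELY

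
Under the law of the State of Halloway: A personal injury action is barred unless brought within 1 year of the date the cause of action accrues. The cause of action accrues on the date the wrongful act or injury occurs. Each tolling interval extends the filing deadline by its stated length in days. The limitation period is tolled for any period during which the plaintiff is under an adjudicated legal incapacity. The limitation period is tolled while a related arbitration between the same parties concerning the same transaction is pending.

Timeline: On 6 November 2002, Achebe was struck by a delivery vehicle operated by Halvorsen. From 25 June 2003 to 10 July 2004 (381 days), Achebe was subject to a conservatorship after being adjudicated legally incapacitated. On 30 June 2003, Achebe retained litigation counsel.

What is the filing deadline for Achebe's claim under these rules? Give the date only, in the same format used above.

21 November 2004

The claim accrued on 6 November 2002, when the wrongful act occurred.
Adding the 1 year base period to 6 November 2002 gives a deadline of 6 November 2003, before any tolling.
The plaintiff's legal incapacity from 25 June 2003 to 10 July 2004 tolled the period for 381 days, extending the deadline to 21 November 2004.
The other events in the timeline have no effect on the limitation period under the stated rules.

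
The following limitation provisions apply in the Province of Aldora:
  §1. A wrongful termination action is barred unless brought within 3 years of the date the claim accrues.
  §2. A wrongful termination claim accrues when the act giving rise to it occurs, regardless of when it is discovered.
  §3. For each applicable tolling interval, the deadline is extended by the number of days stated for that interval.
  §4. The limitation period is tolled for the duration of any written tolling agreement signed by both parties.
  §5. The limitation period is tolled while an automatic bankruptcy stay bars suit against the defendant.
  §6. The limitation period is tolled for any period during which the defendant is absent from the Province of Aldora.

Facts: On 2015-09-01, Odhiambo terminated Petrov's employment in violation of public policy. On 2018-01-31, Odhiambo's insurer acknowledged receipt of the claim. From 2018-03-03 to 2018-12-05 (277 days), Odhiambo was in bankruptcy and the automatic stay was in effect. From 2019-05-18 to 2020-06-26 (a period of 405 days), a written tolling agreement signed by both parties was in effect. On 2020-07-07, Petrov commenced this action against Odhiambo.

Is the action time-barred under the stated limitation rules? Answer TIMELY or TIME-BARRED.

TIMELY

The limitation period began to run on 2015-09-01.
3 years from 2015-09-01 is 2018-09-01.
The period was tolled for 277 days by the automatic bankruptcy stay (2018-03-03 to 2018-12-05), pushing the deadline to 2019-06-05.
The period was tolled for 405 days by the written tolling agreement (2019-05-18 to 2020-06-26), pushing the deadline to 2020-07-14.
Nothing else in the chronology tolls or restarts the period.
Filing on 2020-07-07 beat the 2020-07-14 deadline — the action is timely.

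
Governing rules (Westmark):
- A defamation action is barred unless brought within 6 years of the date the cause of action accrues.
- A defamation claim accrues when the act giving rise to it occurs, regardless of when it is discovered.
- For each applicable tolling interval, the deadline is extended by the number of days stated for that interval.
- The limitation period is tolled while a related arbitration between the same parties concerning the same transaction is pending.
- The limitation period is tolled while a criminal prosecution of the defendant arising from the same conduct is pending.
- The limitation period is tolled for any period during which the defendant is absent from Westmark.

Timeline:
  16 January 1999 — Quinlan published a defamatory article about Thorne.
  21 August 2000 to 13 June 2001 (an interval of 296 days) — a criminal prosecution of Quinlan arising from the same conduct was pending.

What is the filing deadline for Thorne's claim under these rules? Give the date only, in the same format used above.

8 November 2005

The claim accrued on 16 January 1999, when the wrongful act occurred.
The untolled deadline — 6 years after 16 January 1999 — is 16 January 2005.
The period was tolled for 296 days by the pending criminal prosecution (21 August 2000 to 13 June 2001), pushing the deadline to 8 November 2005.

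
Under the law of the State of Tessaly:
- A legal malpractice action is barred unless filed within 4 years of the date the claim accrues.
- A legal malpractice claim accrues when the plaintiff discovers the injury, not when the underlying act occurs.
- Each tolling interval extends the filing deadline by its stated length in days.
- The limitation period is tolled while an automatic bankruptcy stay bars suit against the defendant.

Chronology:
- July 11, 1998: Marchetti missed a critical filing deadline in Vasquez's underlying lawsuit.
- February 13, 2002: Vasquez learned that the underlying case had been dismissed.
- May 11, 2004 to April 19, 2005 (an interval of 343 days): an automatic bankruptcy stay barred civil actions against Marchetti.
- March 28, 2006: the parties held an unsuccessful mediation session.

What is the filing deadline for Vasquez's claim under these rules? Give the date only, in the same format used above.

January 22, 2007

Under the discovery rule, the claim accrued on February 13, 2002, when Vasquez discovered the injury — not on the July 11, 1998 date of the underlying act.
4 years from February 13, 2002 is February 13, 2006.
Because the automatic bankruptcy stay ran from May 11, 2004 to April 19, 2005, the deadline is extended by 343 days to January 22, 2007.
None of the other events listed affects the running of the period under the stated rules.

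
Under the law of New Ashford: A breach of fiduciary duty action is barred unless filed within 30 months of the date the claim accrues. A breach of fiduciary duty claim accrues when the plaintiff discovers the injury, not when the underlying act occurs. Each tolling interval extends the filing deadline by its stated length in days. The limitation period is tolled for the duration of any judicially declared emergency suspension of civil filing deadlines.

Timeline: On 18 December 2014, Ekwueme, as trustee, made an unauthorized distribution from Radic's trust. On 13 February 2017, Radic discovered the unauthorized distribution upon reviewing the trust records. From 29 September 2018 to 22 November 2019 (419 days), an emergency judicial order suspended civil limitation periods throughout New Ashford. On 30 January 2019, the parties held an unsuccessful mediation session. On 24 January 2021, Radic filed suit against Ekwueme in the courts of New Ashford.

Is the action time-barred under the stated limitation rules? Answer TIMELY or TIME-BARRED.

Under the discovery rule, the claim accrued on 13 February 2017, when Radic discovered the injury — not on the 18 December 2014 date of the underlying act.
30 months from 13 February 2017 is 13 August 2019.
Because the emergency suspension of filing deadlines ran from 29 September 2018 to 22 November 2019, the deadline is extended by 419 days to 5 October 2020.
Nothing else in the chronology tolls or restarts the period.
The 24 January 2021 filing falls after the 5 October 2020 deadline; the claim is time-barred.

TIME-BARRED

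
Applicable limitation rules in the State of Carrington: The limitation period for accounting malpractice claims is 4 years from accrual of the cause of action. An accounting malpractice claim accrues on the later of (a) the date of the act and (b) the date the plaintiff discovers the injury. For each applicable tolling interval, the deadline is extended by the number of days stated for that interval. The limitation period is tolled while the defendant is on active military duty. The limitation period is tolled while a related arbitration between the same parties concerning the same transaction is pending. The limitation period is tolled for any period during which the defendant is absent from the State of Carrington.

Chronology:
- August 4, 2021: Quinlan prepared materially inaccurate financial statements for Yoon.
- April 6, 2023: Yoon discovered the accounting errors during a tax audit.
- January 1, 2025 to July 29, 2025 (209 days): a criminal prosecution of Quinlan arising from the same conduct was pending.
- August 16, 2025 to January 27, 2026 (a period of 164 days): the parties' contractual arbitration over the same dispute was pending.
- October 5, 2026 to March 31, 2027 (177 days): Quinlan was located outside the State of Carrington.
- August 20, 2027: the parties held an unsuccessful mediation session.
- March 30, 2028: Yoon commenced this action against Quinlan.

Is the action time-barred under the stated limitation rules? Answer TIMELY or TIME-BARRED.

TIME-BARRED

Taking the later of the act (August 4, 2021) and discovery (April 6, 2023), the claim accrued on April 6, 2023.
4 years from April 6, 2023 is April 6, 2027.
Because the pending related arbitration ran from August 16, 2025 to January 27, 2026, the deadline is extended by 164 days to September 17, 2027.
The defendant's absence from the jurisdiction from October 5, 2026 to March 31, 2027 tolled the period for 177 days, extending the deadline to March 12, 2028.
Although a criminal prosecution ran from January 1, 2025 to July 29, 2025, the stated rules do not make that a tolling event, so it is disregarded.
The other events in the timeline have no effect on the limitation period under the stated rules.
Filing on March 30, 2028 missed the March 12, 2028 deadline — the action is time-barred.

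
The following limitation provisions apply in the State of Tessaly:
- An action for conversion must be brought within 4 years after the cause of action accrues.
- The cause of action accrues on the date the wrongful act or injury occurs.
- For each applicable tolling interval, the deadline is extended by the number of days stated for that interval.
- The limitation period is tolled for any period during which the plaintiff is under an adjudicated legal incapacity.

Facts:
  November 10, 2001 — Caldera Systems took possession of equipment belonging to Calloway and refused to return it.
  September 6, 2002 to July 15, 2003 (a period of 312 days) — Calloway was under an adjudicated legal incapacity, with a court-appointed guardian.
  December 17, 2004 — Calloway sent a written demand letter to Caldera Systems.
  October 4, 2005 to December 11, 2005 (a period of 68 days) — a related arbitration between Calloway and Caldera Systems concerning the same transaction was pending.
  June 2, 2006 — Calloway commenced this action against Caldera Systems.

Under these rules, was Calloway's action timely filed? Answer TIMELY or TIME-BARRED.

TIMELY

The claim accrued on November 10, 2001, when the wrongful act occurred.
Adding the 4 years base period to November 10, 2001 gives a deadline of November 10, 2005, before any tolling.
Because the plaintiff's legal incapacity ran from September 6, 2002 to July 15, 2003, the deadline is extended by 312 days to September 18, 2006.
No stated provision tolls the period for a pending arbitration, so the interval from October 4, 2005 to December 11, 2005 has no effect on the deadline.
The other events in the timeline have no effect on the limitation period under the stated rules.
The June 2, 2006 filing precedes the September 18, 2006 deadline; the claim is timely.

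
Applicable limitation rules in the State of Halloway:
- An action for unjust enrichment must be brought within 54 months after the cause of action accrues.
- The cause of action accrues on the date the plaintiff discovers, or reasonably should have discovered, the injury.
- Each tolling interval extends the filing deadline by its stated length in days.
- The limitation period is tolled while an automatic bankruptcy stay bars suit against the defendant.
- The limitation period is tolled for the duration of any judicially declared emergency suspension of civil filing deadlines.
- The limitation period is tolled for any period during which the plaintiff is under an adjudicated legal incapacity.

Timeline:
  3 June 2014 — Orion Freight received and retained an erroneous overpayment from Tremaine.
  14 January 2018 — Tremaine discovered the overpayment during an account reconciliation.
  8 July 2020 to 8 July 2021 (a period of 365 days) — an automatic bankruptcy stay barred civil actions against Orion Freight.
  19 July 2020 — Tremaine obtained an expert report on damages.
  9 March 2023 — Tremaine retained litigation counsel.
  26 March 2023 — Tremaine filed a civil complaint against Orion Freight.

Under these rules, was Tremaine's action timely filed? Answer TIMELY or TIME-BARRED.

TIMELY

The claim did not accrue until Tremaine discovered the injury on 14 January 2018; the 3 June 2014 act date does not start the clock under the stated rule.
The untolled deadline — 54 months after 14 January 2018 — is 14 July 2022.
The period was tolled for 365 days by the automatic bankruptcy stay (8 July 2020 to 8 July 2021), pushing the deadline to 14 July 2023.
None of the other events listed affects the running of the period under the stated rules.
Filing on 26 March 2023 beat the 14 July 2023 deadline — the action is timely.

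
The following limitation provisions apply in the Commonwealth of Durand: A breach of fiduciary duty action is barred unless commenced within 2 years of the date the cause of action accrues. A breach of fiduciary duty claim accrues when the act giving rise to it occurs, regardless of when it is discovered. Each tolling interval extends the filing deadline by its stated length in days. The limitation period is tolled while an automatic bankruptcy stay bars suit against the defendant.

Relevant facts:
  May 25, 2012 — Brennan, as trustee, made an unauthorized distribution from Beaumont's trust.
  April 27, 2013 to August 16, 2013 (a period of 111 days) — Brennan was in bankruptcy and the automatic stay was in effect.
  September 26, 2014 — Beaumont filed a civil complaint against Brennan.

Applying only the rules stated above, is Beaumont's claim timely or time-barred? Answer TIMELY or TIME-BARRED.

TIME-BARRED

The limitation period began to run on May 25, 2012.
2 years from May 25, 2012 is May 25, 2014.
The automatic bankruptcy stay from April 27, 2013 to August 16, 2013 tolled the period for 111 days, extending the deadline to September 13, 2014.
Beaumont filed on September 26, 2014, after the September 13, 2014 deadline, so the action is time-barred.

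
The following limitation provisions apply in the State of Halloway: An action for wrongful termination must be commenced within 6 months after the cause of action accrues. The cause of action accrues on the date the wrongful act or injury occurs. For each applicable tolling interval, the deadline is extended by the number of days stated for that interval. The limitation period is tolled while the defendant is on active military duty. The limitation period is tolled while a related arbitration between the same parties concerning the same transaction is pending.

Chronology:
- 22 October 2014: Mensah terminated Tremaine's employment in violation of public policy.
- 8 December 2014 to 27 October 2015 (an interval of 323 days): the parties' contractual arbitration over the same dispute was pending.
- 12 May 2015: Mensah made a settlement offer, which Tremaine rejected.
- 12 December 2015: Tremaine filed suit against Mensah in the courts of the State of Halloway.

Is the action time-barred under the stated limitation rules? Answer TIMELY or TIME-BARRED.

TIMELY

The limitation period began to run on 22 October 2014.
Adding the 6 months base period to 22 October 2014 gives a deadline of 22 April 2015, before any tolling.
The pending related arbitration from 8 December 2014 to 27 October 2015 tolled the period for 323 days, extending the deadline to 10 March 2016.
None of the other events listed affects the running of the period under the stated rules.
Tremaine filed on 12 December 2015, before the 10 March 2016 deadline, so the action is timely.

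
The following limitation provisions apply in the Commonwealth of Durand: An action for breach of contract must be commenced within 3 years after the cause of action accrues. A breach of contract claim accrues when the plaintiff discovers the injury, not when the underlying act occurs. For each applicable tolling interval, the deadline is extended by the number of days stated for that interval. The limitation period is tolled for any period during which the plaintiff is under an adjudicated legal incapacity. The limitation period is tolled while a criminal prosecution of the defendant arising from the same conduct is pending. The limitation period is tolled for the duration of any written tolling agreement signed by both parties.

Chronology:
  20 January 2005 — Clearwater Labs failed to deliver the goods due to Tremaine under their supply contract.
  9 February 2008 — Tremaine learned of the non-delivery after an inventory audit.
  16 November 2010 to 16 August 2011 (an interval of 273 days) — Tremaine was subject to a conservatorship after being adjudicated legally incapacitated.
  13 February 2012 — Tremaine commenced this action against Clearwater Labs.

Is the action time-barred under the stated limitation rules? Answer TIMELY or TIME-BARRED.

The claim did not accrue until Tremaine discovered the injury on 9 February 2008; the 20 January 2005 act date does not start the clock under the stated rule.
The untolled deadline — 3 years after 9 February 2008 — is 9 February 2011.
The period was tolled for 273 days by the plaintiff's legal incapacity (16 November 2010 to 16 August 2011), pushing the deadline to 9 November 2011.
Filing on 13 February 2012 missed the 9 November 2011 deadline — the action is time-barred.

TIME-BARRED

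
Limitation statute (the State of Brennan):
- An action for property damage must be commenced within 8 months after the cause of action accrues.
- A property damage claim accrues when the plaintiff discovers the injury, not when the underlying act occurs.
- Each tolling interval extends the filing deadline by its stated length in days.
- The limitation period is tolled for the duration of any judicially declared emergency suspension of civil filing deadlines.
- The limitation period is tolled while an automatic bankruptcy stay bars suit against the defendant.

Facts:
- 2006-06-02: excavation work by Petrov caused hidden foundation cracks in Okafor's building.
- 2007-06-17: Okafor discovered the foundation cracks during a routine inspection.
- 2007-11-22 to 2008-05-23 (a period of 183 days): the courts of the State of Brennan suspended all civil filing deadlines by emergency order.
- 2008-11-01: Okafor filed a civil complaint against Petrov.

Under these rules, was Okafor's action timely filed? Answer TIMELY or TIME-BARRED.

TIME-BARRED

The claim did not accrue until Okafor discovered the injury on 2007-06-17; the 2006-06-02 act date does not start the clock under the stated rule.
The untolled deadline — 8 months after 2007-06-17 — is 2008-02-17.
The emergency suspension of filing deadlines from 2007-11-22 to 2008-05-23 tolled the period for 183 days, extending the deadline to 2008-08-18.
Okafor filed on 2008-11-01, after the 2008-08-18 deadline, so the action is time-barred.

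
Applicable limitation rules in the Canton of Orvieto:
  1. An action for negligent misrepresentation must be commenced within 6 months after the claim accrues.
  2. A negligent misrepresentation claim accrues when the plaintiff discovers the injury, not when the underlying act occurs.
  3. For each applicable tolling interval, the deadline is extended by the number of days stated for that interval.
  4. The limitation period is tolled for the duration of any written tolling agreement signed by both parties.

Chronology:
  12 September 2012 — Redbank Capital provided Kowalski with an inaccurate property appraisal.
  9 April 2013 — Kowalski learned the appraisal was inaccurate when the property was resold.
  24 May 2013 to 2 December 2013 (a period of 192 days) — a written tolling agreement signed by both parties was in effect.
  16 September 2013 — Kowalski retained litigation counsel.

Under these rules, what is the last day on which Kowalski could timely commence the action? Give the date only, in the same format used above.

Accrual is tied to discovery, so the period began on 9 April 2013 rather than on 12 September 2012 when the act occurred.
Adding the 6 months base period to 9 April 2013 gives a deadline of 9 October 2013, before any tolling.
Because the written tolling agreement ran from 24 May 2013 to 2 December 2013, the deadline is extended by 192 days to 19 April 2014.
Nothing else in the chronology tolls or restarts the period.

19 April 2014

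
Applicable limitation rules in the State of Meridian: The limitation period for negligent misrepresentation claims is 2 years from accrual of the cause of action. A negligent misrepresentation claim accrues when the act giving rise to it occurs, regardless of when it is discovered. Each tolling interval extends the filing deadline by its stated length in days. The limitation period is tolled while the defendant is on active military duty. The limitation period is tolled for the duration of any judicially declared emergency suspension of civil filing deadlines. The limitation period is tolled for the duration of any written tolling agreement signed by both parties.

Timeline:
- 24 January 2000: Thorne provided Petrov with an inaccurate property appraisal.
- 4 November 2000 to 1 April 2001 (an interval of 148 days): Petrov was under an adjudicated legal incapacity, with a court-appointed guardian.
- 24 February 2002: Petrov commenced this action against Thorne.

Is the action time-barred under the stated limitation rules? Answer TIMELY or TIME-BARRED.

TIME-BARRED

The claim accrued on 24 January 2000, when the wrongful act occurred.
2 years from 24 January 2000 is 24 January 2002.
The plaintiff's legal incapacity from 4 November 2000 to 1 April 2001 does not toll the period, because no stated rule makes the plaintiff's incapacity a tolling event.
Filing on 24 February 2002 missed the 24 January 2002 deadline — the action is time-barred.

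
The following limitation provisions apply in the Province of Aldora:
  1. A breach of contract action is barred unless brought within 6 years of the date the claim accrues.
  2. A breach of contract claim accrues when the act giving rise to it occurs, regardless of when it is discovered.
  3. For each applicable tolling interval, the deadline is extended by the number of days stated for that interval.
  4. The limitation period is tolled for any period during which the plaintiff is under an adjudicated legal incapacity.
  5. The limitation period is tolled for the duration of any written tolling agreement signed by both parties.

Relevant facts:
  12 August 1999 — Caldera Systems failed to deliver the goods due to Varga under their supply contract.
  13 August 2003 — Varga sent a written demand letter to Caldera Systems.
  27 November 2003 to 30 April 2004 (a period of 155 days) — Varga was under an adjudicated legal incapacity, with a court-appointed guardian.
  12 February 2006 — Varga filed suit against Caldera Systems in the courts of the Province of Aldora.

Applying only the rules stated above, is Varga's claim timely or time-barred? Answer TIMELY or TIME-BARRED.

TIME-BARRED

The limitation period began to run on 12 August 1999.
6 years from 12 August 1999 is 12 August 2005.
The period was tolled for 155 days by the plaintiff's legal incapacity (27 November 2003 to 30 April 2004), pushing the deadline to 14 January 2006.
Nothing else in the chronology tolls or restarts the period.
The 12 February 2006 filing falls after the 14 January 2006 deadline; the claim is time-barred.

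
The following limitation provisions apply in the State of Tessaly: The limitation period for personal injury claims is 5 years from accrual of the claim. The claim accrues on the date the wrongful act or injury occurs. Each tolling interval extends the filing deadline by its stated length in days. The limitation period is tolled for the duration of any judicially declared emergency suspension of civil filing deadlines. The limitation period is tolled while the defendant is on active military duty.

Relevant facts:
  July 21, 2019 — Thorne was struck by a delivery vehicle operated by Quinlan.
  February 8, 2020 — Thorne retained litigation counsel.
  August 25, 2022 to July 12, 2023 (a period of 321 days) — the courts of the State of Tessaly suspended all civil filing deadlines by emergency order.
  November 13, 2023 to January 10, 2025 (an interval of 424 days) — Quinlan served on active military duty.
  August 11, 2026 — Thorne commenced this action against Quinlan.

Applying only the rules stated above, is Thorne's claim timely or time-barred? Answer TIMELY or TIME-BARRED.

TIME-BARRED

The claim accrued on July 21, 2019, when the wrongful act occurred.
Adding the 5 years base period to July 21, 2019 gives a deadline of July 21, 2024, before any tolling.
The period was tolled for 321 days by the emergency suspension of filing deadlines (August 25, 2022 to July 12, 2023), pushing the deadline to June 7, 2025.
Because the defendant's active military service ran from November 13, 2023 to January 10, 2025, the deadline is extended by 424 days to August 5, 2026.
The other events in the timeline have no effect on the limitation period under the stated rules.
Thorne filed on August 11, 2026, after the August 5, 2026 deadline, so the action is time-barred.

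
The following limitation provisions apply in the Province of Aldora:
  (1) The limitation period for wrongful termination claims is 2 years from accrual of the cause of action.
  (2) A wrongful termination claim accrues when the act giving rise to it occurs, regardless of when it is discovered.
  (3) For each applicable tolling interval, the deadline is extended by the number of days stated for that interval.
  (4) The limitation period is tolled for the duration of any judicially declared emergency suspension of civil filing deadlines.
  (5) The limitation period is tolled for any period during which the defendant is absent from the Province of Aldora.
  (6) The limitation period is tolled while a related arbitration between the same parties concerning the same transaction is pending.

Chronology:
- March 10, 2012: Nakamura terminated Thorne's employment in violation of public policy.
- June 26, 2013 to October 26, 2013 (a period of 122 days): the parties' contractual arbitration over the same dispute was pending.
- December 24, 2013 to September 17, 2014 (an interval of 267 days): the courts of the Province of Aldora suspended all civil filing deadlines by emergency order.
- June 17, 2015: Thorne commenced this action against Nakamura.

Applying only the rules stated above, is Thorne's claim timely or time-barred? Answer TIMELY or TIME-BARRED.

The cause of action accrued on March 10, 2012, the date of the act.
2 years from March 10, 2012 is March 10, 2014.
The pending related arbitration from June 26, 2013 to October 26, 2013 tolled the period for 122 days, extending the deadline to July 10, 2014.
Because the emergency suspension of filing deadlines ran from December 24, 2013 to September 17, 2014, the deadline is extended by 267 days to April 3, 2015.
The June 17, 2015 filing falls after the April 3, 2015 deadline; the claim is time-barred.

TIME-BARRED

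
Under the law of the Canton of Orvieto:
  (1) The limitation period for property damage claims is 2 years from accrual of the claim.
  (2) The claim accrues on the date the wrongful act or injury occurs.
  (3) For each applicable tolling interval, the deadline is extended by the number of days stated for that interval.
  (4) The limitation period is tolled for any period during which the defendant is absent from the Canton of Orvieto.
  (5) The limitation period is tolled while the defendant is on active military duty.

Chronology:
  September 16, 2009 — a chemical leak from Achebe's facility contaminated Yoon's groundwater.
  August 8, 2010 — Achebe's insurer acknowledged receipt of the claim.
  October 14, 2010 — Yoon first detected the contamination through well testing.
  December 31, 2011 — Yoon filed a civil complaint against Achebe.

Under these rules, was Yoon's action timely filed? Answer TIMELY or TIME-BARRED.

TIME-BARRED

Accrual is governed by the date of the act, so the period began to run on September 16, 2009; the later discovery on October 14, 2010 is irrelevant under the stated rule.
2 years from September 16, 2009 is September 16, 2011.
The other events in the timeline have no effect on the limitation period under the stated rules.
Yoon filed on December 31, 2011, after the September 16, 2011 deadline, so the action is time-barred.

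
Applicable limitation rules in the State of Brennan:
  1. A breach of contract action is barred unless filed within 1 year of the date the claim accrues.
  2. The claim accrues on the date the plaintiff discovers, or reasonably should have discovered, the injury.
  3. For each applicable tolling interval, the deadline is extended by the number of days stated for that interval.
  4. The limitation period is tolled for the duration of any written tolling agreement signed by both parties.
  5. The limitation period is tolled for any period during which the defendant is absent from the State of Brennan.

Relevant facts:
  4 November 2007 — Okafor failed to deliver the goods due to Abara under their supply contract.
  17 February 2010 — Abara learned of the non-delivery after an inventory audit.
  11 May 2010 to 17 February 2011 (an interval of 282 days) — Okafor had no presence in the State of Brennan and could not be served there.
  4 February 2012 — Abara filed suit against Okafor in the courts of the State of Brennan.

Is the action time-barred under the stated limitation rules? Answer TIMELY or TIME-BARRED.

Under the discovery rule, the claim accrued on 17 February 2010, when Abara discovered the injury — not on the 4 November 2007 date of the underlying act.
Adding the 1 year base period to 17 February 2010 gives a deadline of 17 February 2011, before any tolling.
The period was tolled for 282 days by the defendant's absence from the jurisdiction (11 May 2010 to 17 February 2011), pushing the deadline to 26 November 2011.
Abara filed on 4 February 2012, after the 26 November 2011 deadline, so the action is time-barred.

TIME-BARRED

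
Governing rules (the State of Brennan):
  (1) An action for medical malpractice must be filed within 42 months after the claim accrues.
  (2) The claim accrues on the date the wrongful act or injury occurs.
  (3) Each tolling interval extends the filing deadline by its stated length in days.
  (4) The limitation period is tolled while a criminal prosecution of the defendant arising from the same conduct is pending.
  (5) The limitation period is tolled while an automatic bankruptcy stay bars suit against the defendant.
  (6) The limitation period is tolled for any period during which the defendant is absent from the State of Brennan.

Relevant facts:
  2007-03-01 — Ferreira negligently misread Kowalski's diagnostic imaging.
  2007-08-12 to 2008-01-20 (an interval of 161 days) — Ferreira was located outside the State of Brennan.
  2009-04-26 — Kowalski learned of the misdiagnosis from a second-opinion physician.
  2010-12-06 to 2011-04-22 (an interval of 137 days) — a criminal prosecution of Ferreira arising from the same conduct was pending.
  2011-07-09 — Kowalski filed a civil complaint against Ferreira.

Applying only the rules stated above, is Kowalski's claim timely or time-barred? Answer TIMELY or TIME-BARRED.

TIME-BARRED

The claim accrued on 2007-03-01, when the wrongful act occurred; under the stated occurrence rule the 2009-04-26 discovery does not delay accrual.
Adding the 42 months base period to 2007-03-01 gives a deadline of 2010-09-01, before any tolling.
The period was tolled for 161 days by the defendant's absence from the jurisdiction (2007-08-12 to 2008-01-20), pushing the deadline to 2011-02-09.
Because the pending criminal prosecution ran from 2010-12-06 to 2011-04-22, the deadline is extended by 137 days to 2011-06-26.
The 2011-07-09 filing falls after the 2011-06-26 deadline; the claim is time-barred.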